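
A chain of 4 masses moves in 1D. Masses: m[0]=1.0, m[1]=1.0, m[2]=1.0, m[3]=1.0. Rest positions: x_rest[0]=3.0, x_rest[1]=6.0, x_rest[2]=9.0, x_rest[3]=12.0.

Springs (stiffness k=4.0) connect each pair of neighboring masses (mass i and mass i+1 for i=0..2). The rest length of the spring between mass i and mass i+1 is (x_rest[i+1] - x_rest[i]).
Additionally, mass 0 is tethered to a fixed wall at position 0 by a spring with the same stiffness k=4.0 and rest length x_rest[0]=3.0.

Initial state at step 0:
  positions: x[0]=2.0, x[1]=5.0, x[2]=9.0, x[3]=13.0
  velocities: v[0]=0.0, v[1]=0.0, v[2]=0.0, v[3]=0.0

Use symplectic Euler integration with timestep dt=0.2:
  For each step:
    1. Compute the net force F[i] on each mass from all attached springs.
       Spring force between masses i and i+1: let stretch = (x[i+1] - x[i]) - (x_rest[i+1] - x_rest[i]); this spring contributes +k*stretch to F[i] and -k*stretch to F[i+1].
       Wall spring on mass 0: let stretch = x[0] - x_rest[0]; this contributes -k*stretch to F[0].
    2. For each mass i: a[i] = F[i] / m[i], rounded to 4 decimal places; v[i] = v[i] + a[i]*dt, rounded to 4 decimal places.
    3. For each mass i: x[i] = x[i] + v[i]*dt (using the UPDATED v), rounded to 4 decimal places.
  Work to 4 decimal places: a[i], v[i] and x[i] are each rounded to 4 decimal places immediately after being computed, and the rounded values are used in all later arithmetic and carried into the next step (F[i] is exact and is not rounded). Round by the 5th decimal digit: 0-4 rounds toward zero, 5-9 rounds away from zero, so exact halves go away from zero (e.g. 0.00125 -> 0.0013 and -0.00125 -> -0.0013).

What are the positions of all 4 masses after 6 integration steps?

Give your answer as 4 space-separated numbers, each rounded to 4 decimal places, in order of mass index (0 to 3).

Answer: 3.8837 6.8837 9.0000 11.1163

Derivation:
Step 0: x=[2.0000 5.0000 9.0000 13.0000] v=[0.0000 0.0000 0.0000 0.0000]
Step 1: x=[2.1600 5.1600 9.0000 12.8400] v=[0.8000 0.8000 0.0000 -0.8000]
Step 2: x=[2.4544 5.4544 9.0000 12.5456] v=[1.4720 1.4720 0.0000 -1.4720]
Step 3: x=[2.8361 5.8361 9.0000 12.1639] v=[1.9085 1.9085 0.0000 -1.9085]
Step 4: x=[3.2440 6.2440 9.0000 11.7560] v=[2.0396 2.0396 0.0000 -2.0396]
Step 5: x=[3.6129 6.6129 9.0000 11.3871] v=[1.8444 1.8444 0.0000 -1.8444]
Step 6: x=[3.8837 6.8837 9.0000 11.1163] v=[1.3541 1.3541 0.0000 -1.3541]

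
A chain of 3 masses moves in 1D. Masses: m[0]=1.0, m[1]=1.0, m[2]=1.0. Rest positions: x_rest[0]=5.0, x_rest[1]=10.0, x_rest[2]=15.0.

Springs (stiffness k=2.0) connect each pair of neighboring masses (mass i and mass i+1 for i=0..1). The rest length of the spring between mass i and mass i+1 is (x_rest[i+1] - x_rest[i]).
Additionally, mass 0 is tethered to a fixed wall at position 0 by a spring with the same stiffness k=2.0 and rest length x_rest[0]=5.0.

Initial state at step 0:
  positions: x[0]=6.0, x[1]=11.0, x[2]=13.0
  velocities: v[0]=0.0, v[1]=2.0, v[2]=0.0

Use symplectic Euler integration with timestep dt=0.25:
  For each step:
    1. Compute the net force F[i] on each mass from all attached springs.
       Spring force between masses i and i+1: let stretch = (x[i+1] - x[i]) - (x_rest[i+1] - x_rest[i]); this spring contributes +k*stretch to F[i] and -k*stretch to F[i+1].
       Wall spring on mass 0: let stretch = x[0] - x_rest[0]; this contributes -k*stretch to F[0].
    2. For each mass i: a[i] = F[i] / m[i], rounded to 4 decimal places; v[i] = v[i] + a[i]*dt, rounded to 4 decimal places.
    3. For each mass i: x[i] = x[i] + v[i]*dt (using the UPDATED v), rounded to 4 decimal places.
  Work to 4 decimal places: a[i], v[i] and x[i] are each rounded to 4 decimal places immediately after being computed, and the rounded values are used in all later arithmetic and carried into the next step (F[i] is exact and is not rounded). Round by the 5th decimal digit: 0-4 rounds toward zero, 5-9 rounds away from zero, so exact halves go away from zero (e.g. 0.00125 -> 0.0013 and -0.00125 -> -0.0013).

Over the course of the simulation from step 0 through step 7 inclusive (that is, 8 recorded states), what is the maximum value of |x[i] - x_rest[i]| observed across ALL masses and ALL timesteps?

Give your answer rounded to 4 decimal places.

Answer: 2.5684

Derivation:
Step 0: x=[6.0000 11.0000 13.0000] v=[0.0000 2.0000 0.0000]
Step 1: x=[5.8750 11.1250 13.3750] v=[-0.5000 0.5000 1.5000]
Step 2: x=[5.6719 10.8750 14.0938] v=[-0.8125 -1.0000 2.8750]
Step 3: x=[5.4102 10.3770 15.0352] v=[-1.0469 -1.9922 3.7656]
Step 4: x=[5.0931 9.8404 16.0193] v=[-1.2686 -2.1465 3.9365]
Step 5: x=[4.7327 9.4827 16.8561] v=[-1.4415 -1.4307 3.3471]
Step 6: x=[4.3745 9.4530 17.3962] v=[-1.4329 -0.1190 2.1604]
Step 7: x=[4.1043 9.7814 17.5684] v=[-1.0809 1.3134 0.6888]
Max displacement = 2.5684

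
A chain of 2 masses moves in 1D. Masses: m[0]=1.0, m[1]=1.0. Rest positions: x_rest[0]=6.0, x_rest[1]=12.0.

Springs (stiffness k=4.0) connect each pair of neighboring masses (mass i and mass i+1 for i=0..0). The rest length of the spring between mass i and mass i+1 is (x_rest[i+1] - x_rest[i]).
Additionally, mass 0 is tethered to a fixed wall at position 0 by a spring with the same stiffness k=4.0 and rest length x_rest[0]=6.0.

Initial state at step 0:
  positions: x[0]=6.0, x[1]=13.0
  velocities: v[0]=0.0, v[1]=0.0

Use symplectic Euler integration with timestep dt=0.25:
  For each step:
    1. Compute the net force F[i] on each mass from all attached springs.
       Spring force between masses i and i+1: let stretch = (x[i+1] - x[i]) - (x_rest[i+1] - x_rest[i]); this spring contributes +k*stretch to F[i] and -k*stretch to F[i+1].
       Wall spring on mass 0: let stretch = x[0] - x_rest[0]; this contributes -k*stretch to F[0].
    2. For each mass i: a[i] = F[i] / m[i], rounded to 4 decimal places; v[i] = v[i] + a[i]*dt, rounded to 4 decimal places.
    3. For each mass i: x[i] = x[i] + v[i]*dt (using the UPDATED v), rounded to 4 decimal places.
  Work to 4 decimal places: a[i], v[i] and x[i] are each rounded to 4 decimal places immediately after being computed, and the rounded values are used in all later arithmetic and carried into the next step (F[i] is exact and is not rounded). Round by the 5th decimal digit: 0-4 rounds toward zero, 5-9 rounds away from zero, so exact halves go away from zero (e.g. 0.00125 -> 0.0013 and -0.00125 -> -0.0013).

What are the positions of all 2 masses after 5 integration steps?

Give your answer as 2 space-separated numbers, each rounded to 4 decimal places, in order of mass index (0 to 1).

Step 0: x=[6.0000 13.0000] v=[0.0000 0.0000]
Step 1: x=[6.2500 12.7500] v=[1.0000 -1.0000]
Step 2: x=[6.5625 12.3750] v=[1.2500 -1.5000]
Step 3: x=[6.6875 12.0469] v=[0.5000 -1.3125]
Step 4: x=[6.4805 11.8789] v=[-0.8281 -0.6719]
Step 5: x=[6.0030 11.8613] v=[-1.9102 -0.0703]

Answer: 6.0030 11.8613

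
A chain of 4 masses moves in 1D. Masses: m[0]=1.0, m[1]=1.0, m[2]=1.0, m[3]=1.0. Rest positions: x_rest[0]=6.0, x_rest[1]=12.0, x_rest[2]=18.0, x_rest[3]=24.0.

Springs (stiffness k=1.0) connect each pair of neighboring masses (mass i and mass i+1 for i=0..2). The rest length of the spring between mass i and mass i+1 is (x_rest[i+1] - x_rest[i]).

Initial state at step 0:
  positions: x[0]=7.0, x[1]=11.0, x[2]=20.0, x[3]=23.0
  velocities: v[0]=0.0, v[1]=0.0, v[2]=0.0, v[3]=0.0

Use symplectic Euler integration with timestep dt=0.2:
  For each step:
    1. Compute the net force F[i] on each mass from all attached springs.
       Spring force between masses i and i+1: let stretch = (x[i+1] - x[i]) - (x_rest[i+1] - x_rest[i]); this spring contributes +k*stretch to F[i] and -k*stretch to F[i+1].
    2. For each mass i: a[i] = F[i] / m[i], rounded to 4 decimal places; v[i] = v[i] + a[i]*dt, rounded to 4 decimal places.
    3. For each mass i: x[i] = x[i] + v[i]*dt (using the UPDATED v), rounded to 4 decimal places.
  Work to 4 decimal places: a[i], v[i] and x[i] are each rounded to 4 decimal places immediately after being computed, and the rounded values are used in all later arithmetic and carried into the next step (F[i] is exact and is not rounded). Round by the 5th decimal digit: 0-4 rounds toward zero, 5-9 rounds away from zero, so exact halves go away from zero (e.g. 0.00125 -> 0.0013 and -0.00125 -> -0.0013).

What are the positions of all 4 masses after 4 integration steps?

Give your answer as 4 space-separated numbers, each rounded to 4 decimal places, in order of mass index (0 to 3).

Answer: 6.3570 12.5956 18.0506 23.9968

Derivation:
Step 0: x=[7.0000 11.0000 20.0000 23.0000] v=[0.0000 0.0000 0.0000 0.0000]
Step 1: x=[6.9200 11.2000 19.7600 23.1200] v=[-0.4000 1.0000 -1.2000 0.6000]
Step 2: x=[6.7712 11.5712 19.3120 23.3456] v=[-0.7440 1.8560 -2.2400 1.1280]
Step 3: x=[6.5744 12.0600 18.7157 23.6499] v=[-0.9840 2.4442 -2.9814 1.5213]
Step 4: x=[6.3570 12.5956 18.0506 23.9968] v=[-1.0869 2.6782 -3.3257 1.7345]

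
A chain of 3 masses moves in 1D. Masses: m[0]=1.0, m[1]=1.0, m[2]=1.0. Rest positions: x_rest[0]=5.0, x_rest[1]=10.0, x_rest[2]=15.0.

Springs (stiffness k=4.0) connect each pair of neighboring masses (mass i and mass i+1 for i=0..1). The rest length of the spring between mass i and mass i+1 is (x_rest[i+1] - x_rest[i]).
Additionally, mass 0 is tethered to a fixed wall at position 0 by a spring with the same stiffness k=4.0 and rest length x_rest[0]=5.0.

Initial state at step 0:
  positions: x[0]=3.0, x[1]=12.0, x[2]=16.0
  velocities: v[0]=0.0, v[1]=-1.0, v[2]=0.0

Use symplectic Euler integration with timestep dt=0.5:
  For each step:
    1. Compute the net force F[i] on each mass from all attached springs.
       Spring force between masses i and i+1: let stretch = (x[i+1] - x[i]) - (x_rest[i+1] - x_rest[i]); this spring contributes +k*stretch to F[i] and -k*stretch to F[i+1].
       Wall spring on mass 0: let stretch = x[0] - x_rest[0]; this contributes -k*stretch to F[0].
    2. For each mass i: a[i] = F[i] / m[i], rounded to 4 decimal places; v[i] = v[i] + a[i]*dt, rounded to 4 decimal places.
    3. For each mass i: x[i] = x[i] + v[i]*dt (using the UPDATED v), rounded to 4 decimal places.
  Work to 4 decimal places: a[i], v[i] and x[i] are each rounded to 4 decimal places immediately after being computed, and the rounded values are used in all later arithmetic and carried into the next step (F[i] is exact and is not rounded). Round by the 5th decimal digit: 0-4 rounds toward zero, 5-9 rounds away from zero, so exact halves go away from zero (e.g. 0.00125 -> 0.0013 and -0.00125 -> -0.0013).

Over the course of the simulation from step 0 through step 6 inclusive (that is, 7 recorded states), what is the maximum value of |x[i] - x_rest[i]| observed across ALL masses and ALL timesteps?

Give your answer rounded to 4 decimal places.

Answer: 4.5000

Derivation:
Step 0: x=[3.0000 12.0000 16.0000] v=[0.0000 -1.0000 0.0000]
Step 1: x=[9.0000 6.5000 17.0000] v=[12.0000 -11.0000 2.0000]
Step 2: x=[3.5000 14.0000 12.5000] v=[-11.0000 15.0000 -9.0000]
Step 3: x=[5.0000 9.5000 14.5000] v=[3.0000 -9.0000 4.0000]
Step 4: x=[6.0000 5.5000 16.5000] v=[2.0000 -8.0000 4.0000]
Step 5: x=[0.5000 13.0000 12.5000] v=[-11.0000 15.0000 -8.0000]
Step 6: x=[7.0000 7.5000 14.0000] v=[13.0000 -11.0000 3.0000]
Max displacement = 4.5000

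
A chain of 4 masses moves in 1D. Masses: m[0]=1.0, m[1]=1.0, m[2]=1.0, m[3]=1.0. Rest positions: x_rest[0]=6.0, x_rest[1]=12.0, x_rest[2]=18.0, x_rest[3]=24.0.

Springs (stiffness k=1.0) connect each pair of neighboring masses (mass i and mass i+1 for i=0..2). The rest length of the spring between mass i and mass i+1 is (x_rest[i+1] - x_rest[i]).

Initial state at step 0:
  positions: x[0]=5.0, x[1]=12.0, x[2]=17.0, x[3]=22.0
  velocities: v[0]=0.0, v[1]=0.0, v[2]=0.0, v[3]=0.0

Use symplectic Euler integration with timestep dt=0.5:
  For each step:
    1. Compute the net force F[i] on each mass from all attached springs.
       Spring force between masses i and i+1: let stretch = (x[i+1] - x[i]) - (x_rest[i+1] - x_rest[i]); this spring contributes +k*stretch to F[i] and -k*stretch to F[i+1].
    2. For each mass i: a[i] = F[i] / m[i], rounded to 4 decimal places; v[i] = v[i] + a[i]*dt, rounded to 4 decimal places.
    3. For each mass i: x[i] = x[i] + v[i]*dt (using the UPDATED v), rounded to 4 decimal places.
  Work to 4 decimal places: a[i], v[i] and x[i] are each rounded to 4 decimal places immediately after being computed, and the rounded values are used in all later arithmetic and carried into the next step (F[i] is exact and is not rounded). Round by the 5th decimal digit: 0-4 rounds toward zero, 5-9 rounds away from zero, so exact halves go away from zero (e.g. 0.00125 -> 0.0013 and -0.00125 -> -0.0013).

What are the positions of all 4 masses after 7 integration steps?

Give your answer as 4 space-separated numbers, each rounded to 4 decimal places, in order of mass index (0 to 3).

Answer: 3.9864 11.2720 17.4235 23.3185

Derivation:
Step 0: x=[5.0000 12.0000 17.0000 22.0000] v=[0.0000 0.0000 0.0000 0.0000]
Step 1: x=[5.2500 11.5000 17.0000 22.2500] v=[0.5000 -1.0000 0.0000 0.5000]
Step 2: x=[5.5625 10.8125 16.9375 22.6875] v=[0.6250 -1.3750 -0.1250 0.8750]
Step 3: x=[5.6875 10.3438 16.7813 23.1875] v=[0.2500 -0.9375 -0.3125 1.0000]
Step 4: x=[5.4766 10.3204 16.6172 23.5860] v=[-0.4219 -0.0469 -0.3282 0.7969]
Step 5: x=[4.9766 10.6602 16.6211 23.7423] v=[-1.0000 0.6796 0.0078 0.3125]
Step 6: x=[4.3975 11.0694 16.9151 23.6183] v=[-1.1582 0.8183 0.5880 -0.2481]
Step 7: x=[3.9864 11.2720 17.4235 23.3185] v=[-0.8223 0.4052 1.0168 -0.5997]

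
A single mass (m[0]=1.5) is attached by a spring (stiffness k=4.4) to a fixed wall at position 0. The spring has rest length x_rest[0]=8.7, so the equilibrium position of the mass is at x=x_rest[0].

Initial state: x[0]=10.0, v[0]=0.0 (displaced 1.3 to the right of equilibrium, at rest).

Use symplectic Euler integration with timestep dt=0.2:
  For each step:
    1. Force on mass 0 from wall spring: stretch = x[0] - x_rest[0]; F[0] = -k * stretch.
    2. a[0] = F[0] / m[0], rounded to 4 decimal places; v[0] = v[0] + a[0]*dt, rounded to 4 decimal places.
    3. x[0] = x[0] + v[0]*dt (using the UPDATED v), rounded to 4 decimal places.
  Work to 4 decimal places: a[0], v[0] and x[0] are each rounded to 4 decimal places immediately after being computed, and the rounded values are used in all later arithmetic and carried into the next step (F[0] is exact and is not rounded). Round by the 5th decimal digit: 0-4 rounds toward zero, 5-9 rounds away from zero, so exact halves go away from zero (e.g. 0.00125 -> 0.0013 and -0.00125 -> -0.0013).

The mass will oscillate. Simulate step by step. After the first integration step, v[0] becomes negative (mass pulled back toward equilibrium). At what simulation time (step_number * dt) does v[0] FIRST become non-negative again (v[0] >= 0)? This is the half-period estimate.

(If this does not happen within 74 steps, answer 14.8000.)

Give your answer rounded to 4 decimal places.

Step 0: x=[10.0000] v=[0.0000]
Step 1: x=[9.8475] v=[-0.7627]
Step 2: x=[9.5603] v=[-1.4359]
Step 3: x=[9.1722] v=[-1.9406]
Step 4: x=[8.7287] v=[-2.2176]
Step 5: x=[8.2818] v=[-2.2344]
Step 6: x=[7.8840] v=[-1.9891]
Step 7: x=[7.5819] v=[-1.5104]
Step 8: x=[7.4110] v=[-0.8544]
Step 9: x=[7.3914] v=[-0.0982]
Step 10: x=[7.5253] v=[0.6695]
First v>=0 after going negative at step 10, time=2.0000

Answer: 2.0000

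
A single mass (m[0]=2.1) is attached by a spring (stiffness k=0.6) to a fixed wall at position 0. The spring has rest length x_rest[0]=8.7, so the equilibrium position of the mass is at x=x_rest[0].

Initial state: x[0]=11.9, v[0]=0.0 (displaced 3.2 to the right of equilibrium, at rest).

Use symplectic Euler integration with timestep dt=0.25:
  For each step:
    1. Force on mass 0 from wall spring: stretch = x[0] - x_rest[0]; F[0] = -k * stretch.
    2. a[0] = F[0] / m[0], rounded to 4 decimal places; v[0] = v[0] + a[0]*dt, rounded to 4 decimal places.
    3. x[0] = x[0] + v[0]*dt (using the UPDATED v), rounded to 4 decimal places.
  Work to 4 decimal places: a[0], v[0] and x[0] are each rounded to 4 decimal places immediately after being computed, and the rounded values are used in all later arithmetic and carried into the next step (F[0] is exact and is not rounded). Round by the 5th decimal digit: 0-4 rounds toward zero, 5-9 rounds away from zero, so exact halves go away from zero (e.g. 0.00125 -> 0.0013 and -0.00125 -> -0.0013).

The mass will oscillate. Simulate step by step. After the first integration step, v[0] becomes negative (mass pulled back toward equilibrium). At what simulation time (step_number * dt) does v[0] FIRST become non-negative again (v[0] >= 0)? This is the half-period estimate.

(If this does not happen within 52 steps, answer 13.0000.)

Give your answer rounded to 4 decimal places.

Step 0: x=[11.9000] v=[0.0000]
Step 1: x=[11.8429] v=[-0.2286]
Step 2: x=[11.7296] v=[-0.4531]
Step 3: x=[11.5622] v=[-0.6695]
Step 4: x=[11.3437] v=[-0.8740]
Step 5: x=[11.0780] v=[-1.0628]
Step 6: x=[10.7698] v=[-1.2327]
Step 7: x=[10.4247] v=[-1.3806]
Step 8: x=[10.0488] v=[-1.5038]
Step 9: x=[9.6488] v=[-1.6002]
Step 10: x=[9.2318] v=[-1.6680]
Step 11: x=[8.8053] v=[-1.7060]
Step 12: x=[8.3769] v=[-1.7135]
Step 13: x=[7.9543] v=[-1.6904]
Step 14: x=[7.5450] v=[-1.6371]
Step 15: x=[7.1564] v=[-1.5546]
Step 16: x=[6.7953] v=[-1.4444]
Step 17: x=[6.4682] v=[-1.3084]
Step 18: x=[6.1810] v=[-1.1490]
Step 19: x=[5.9387] v=[-0.9691]
Step 20: x=[5.7457] v=[-0.7719]
Step 21: x=[5.6055] v=[-0.5609]
Step 22: x=[5.5205] v=[-0.3399]
Step 23: x=[5.4923] v=[-0.1128]
Step 24: x=[5.5214] v=[0.1163]
First v>=0 after going negative at step 24, time=6.0000

Answer: 6.0000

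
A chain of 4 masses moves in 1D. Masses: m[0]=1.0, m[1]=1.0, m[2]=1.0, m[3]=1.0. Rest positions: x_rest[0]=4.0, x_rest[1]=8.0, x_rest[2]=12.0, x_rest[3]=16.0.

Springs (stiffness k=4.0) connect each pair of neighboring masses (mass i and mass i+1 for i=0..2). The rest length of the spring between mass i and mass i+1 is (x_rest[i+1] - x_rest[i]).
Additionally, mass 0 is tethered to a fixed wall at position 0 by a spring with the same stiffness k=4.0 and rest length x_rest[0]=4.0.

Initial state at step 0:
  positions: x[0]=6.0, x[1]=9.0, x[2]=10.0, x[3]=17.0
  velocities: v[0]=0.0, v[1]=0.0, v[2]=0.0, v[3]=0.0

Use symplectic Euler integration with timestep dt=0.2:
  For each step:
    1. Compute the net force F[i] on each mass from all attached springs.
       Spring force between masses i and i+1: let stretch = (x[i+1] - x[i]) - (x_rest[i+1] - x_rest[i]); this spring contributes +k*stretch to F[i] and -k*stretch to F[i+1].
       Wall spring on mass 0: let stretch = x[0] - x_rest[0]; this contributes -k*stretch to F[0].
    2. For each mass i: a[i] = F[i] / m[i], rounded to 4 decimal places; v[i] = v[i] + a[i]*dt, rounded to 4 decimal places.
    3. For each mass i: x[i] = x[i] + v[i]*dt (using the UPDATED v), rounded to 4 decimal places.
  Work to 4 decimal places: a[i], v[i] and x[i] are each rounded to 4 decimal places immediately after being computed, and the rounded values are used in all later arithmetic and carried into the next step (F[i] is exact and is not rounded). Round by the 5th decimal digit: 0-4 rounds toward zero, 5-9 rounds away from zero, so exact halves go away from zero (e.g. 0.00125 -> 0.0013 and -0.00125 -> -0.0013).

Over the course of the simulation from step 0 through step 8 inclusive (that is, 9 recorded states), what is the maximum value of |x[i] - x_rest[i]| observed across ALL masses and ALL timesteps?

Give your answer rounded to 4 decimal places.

Answer: 2.4053

Derivation:
Step 0: x=[6.0000 9.0000 10.0000 17.0000] v=[0.0000 0.0000 0.0000 0.0000]
Step 1: x=[5.5200 8.6800 10.9600 16.5200] v=[-2.4000 -1.6000 4.8000 -2.4000]
Step 2: x=[4.6624 8.2192 12.4448 15.7904] v=[-4.2880 -2.3040 7.4240 -3.6480]
Step 3: x=[3.6279 7.8654 13.7888 15.1655] v=[-5.1725 -1.7690 6.7200 -3.1245]
Step 4: x=[2.6909 7.7813 14.4053 14.9603] v=[-4.6848 -0.4203 3.0826 -1.0259]
Step 5: x=[2.1379 7.9426 14.0508 15.3063] v=[-2.7652 0.8066 -1.7726 1.7301]
Step 6: x=[2.1715 8.1525 12.9198 16.0914] v=[0.1682 1.0494 -5.6548 3.9257]
Step 7: x=[2.8147 8.1682 11.5335 17.0091] v=[3.2158 0.0784 -6.9314 4.5884]
Step 8: x=[3.8641 7.8658 10.4849 17.6907] v=[5.2468 -1.5122 -5.2432 3.4079]
Max displacement = 2.4053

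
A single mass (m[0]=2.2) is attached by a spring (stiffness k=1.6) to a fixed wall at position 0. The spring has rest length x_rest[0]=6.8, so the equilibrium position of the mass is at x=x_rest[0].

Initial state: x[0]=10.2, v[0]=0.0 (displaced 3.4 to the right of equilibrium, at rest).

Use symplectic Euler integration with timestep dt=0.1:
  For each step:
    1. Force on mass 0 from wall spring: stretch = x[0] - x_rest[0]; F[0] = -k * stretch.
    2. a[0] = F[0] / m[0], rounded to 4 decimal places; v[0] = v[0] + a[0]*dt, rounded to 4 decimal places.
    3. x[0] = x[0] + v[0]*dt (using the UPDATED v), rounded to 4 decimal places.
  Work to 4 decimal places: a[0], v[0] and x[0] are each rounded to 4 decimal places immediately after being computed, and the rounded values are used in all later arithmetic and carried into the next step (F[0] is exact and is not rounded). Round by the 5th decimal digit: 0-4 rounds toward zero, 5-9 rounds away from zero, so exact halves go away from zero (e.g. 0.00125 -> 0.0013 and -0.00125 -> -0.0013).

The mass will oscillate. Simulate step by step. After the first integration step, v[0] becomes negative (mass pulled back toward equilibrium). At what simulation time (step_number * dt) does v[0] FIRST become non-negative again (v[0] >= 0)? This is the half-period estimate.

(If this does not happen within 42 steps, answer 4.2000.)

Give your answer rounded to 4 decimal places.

Answer: 3.7000

Derivation:
Step 0: x=[10.2000] v=[0.0000]
Step 1: x=[10.1753] v=[-0.2473]
Step 2: x=[10.1260] v=[-0.4928]
Step 3: x=[10.0525] v=[-0.7347]
Step 4: x=[9.9554] v=[-0.9713]
Step 5: x=[9.8353] v=[-1.2008]
Step 6: x=[9.6931] v=[-1.4216]
Step 7: x=[9.5299] v=[-1.6320]
Step 8: x=[9.3469] v=[-1.8305]
Step 9: x=[9.1453] v=[-2.0157]
Step 10: x=[8.9267] v=[-2.1863]
Step 11: x=[8.6926] v=[-2.3410]
Step 12: x=[8.4447] v=[-2.4786]
Step 13: x=[8.1849] v=[-2.5982]
Step 14: x=[7.9150] v=[-2.6989]
Step 15: x=[7.6370] v=[-2.7800]
Step 16: x=[7.3529] v=[-2.8409]
Step 17: x=[7.0648] v=[-2.8811]
Step 18: x=[6.7748] v=[-2.9004]
Step 19: x=[6.4849] v=[-2.8986]
Step 20: x=[6.1973] v=[-2.8757]
Step 21: x=[5.9141] v=[-2.8319]
Step 22: x=[5.6374] v=[-2.7675]
Step 23: x=[5.3691] v=[-2.6830]
Step 24: x=[5.1112] v=[-2.5789]
Step 25: x=[4.8656] v=[-2.4561]
Step 26: x=[4.6341] v=[-2.3154]
Step 27: x=[4.4183] v=[-2.1579]
Step 28: x=[4.2198] v=[-1.9847]
Step 29: x=[4.0401] v=[-1.7971]
Step 30: x=[3.8805] v=[-1.5964]
Step 31: x=[3.7421] v=[-1.3841]
Step 32: x=[3.6259] v=[-1.1617]
Step 33: x=[3.5328] v=[-0.9309]
Step 34: x=[3.4635] v=[-0.6933]
Step 35: x=[3.4184] v=[-0.4507]
Step 36: x=[3.3979] v=[-0.2048]
Step 37: x=[3.4022] v=[0.0426]
First v>=0 after going negative at step 37, time=3.7000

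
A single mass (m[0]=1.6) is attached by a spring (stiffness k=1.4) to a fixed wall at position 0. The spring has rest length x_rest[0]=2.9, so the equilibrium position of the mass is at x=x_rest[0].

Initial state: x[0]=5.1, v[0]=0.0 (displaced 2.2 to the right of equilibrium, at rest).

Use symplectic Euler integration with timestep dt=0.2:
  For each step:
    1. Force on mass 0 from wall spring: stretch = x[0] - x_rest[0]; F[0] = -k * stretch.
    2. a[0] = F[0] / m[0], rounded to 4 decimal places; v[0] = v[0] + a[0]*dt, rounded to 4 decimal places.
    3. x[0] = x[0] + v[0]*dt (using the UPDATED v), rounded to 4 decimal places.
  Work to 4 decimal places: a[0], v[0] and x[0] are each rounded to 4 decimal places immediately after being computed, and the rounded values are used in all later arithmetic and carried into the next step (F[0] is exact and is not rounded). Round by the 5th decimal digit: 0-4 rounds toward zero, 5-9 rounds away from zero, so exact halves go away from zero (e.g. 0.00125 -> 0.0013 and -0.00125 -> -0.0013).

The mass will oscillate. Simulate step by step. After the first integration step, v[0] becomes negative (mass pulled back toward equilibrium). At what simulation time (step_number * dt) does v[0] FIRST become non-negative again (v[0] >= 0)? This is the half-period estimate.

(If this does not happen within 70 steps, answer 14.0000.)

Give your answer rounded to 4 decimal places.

Step 0: x=[5.1000] v=[0.0000]
Step 1: x=[5.0230] v=[-0.3850]
Step 2: x=[4.8717] v=[-0.7565]
Step 3: x=[4.6514] v=[-1.1015]
Step 4: x=[4.3698] v=[-1.4080]
Step 5: x=[4.0368] v=[-1.6652]
Step 6: x=[3.6640] v=[-1.8641]
Step 7: x=[3.2644] v=[-1.9978]
Step 8: x=[2.8521] v=[-2.0616]
Step 9: x=[2.4415] v=[-2.0532]
Step 10: x=[2.0469] v=[-1.9730]
Step 11: x=[1.6822] v=[-1.8237]
Step 12: x=[1.3601] v=[-1.6106]
Step 13: x=[1.0919] v=[-1.3411]
Step 14: x=[0.8870] v=[-1.0247]
Step 15: x=[0.7525] v=[-0.6724]
Step 16: x=[0.6932] v=[-0.2966]
Step 17: x=[0.7111] v=[0.0896]
First v>=0 after going negative at step 17, time=3.4000

Answer: 3.4000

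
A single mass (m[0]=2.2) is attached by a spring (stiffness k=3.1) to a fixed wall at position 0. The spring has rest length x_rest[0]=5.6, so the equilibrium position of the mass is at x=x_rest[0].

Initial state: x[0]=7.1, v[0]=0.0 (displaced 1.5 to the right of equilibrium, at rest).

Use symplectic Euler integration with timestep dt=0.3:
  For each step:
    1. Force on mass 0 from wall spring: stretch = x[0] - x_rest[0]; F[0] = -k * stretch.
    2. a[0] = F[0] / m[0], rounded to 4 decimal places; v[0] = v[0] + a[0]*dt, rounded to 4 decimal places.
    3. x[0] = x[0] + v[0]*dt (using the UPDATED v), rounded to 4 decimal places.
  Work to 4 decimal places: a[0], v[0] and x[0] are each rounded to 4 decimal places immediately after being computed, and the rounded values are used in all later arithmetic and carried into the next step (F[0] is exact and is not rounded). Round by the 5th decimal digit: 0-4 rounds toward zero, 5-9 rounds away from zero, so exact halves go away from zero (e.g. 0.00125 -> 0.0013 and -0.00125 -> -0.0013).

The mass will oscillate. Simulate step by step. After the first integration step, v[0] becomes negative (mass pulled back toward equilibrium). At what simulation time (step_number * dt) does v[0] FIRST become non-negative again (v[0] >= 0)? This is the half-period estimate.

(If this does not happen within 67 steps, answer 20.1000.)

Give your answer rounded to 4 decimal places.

Answer: 2.7000

Derivation:
Step 0: x=[7.1000] v=[0.0000]
Step 1: x=[6.9098] v=[-0.6341]
Step 2: x=[6.5535] v=[-1.1878]
Step 3: x=[6.0762] v=[-1.5909]
Step 4: x=[5.5385] v=[-1.7922]
Step 5: x=[5.0086] v=[-1.7662]
Step 6: x=[4.5537] v=[-1.5162]
Step 7: x=[4.2315] v=[-1.0739]
Step 8: x=[4.0829] v=[-0.4954]
Step 9: x=[4.1267] v=[0.1459]
First v>=0 after going negative at step 9, time=2.7000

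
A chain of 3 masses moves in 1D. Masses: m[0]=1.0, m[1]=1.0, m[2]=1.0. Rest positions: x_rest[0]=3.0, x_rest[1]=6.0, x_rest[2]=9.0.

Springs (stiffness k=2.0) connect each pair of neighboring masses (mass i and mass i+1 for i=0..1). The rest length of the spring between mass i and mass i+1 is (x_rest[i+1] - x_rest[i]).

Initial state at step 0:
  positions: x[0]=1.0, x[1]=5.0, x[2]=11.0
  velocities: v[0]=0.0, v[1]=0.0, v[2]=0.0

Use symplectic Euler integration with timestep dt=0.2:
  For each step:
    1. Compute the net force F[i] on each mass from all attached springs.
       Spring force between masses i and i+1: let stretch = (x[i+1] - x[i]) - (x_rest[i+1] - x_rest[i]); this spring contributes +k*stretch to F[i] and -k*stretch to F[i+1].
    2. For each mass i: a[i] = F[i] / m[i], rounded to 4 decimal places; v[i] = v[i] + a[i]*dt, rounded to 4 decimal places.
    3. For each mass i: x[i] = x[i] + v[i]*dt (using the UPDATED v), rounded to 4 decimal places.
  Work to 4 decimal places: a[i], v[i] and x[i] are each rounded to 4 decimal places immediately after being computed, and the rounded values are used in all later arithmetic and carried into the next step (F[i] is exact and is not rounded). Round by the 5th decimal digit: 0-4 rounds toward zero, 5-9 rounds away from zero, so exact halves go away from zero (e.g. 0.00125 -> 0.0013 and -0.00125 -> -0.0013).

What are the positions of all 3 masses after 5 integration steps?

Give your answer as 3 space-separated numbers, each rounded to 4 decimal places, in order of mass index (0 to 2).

Step 0: x=[1.0000 5.0000 11.0000] v=[0.0000 0.0000 0.0000]
Step 1: x=[1.0800 5.1600 10.7600] v=[0.4000 0.8000 -1.2000]
Step 2: x=[1.2464 5.4416 10.3120] v=[0.8320 1.4080 -2.2400]
Step 3: x=[1.5084 5.7772 9.7144] v=[1.3101 1.6781 -2.9882]
Step 4: x=[1.8719 6.0863 9.0418] v=[1.8176 1.5455 -3.3631]
Step 5: x=[2.3326 6.2947 8.3727] v=[2.3034 1.0419 -3.3453]

Answer: 2.3326 6.2947 8.3727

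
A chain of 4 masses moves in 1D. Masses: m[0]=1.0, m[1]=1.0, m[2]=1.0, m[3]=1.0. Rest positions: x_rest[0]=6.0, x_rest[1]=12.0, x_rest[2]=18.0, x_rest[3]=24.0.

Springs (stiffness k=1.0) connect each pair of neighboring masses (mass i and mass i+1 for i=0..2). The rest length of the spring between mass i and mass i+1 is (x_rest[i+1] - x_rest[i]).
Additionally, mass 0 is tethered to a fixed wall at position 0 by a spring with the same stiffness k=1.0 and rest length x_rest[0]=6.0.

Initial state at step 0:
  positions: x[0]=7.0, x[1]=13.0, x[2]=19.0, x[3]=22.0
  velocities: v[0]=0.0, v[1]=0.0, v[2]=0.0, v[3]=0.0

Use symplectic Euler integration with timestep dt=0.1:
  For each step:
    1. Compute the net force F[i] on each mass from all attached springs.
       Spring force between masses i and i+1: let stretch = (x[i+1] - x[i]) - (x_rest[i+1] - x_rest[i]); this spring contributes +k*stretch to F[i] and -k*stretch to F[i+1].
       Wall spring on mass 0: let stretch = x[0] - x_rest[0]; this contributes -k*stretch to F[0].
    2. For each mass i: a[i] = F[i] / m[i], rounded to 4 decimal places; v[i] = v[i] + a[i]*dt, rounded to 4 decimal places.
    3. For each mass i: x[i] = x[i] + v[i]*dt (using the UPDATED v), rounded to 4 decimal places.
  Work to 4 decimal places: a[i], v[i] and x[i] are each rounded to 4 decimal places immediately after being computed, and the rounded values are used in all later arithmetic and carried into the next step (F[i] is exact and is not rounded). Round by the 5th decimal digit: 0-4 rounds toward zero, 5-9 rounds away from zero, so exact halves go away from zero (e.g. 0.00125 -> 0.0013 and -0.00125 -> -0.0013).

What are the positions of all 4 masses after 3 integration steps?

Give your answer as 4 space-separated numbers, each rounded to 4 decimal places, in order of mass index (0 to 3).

Answer: 6.9410 12.9980 18.8245 22.1770

Derivation:
Step 0: x=[7.0000 13.0000 19.0000 22.0000] v=[0.0000 0.0000 0.0000 0.0000]
Step 1: x=[6.9900 13.0000 18.9700 22.0300] v=[-0.1000 0.0000 -0.3000 0.3000]
Step 2: x=[6.9702 12.9996 18.9109 22.0894] v=[-0.1980 -0.0040 -0.5910 0.5940]
Step 3: x=[6.9410 12.9980 18.8245 22.1770] v=[-0.2921 -0.0158 -0.8643 0.8762]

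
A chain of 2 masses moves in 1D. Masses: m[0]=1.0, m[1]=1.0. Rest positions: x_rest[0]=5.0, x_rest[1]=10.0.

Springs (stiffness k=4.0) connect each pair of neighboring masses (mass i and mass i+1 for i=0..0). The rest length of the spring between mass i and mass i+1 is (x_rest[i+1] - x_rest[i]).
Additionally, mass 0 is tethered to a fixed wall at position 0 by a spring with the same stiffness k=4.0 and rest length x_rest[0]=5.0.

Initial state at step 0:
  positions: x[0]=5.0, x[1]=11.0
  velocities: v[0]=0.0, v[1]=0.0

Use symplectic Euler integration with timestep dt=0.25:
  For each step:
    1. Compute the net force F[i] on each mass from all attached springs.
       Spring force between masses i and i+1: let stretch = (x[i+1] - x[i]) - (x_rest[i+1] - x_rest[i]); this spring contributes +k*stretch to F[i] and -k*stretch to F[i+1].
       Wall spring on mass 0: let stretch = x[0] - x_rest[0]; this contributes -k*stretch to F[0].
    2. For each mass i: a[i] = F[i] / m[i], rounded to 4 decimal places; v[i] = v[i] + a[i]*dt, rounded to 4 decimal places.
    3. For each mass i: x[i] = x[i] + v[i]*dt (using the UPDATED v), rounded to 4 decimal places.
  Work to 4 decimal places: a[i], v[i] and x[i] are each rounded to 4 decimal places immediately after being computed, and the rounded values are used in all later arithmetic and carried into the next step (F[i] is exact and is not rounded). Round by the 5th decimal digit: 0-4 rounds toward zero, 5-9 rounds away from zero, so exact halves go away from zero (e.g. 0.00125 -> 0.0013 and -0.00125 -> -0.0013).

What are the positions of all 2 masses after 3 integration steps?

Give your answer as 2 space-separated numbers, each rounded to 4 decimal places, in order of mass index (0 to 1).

Step 0: x=[5.0000 11.0000] v=[0.0000 0.0000]
Step 1: x=[5.2500 10.7500] v=[1.0000 -1.0000]
Step 2: x=[5.5625 10.3750] v=[1.2500 -1.5000]
Step 3: x=[5.6875 10.0469] v=[0.5000 -1.3125]

Answer: 5.6875 10.0469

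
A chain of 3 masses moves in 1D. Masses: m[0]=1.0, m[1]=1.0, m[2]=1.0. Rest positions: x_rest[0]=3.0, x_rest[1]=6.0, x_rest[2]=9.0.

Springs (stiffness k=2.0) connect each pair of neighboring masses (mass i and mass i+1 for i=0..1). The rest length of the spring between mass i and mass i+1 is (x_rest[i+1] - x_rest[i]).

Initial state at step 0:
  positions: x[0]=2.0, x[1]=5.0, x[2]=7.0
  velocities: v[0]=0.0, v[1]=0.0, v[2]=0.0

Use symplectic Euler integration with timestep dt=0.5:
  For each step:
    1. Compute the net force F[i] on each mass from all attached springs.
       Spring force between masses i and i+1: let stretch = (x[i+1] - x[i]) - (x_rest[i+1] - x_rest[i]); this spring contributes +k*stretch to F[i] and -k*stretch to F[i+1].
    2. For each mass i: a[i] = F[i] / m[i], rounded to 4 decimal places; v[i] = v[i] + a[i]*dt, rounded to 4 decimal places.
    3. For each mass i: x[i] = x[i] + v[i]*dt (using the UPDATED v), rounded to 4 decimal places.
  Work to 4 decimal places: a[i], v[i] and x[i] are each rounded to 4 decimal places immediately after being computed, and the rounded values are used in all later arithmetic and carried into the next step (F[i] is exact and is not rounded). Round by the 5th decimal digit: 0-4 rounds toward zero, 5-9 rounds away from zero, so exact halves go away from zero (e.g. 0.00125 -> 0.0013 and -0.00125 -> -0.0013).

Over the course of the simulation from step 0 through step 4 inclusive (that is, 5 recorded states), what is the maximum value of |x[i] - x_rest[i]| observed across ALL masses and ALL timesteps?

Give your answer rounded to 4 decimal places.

Step 0: x=[2.0000 5.0000 7.0000] v=[0.0000 0.0000 0.0000]
Step 1: x=[2.0000 4.5000 7.5000] v=[0.0000 -1.0000 1.0000]
Step 2: x=[1.7500 4.2500 8.0000] v=[-0.5000 -0.5000 1.0000]
Step 3: x=[1.2500 4.6250 8.1250] v=[-1.0000 0.7500 0.2500]
Step 4: x=[0.9375 5.0625 8.0000] v=[-0.6250 0.8750 -0.2500]
Max displacement = 2.0625

Answer: 2.0625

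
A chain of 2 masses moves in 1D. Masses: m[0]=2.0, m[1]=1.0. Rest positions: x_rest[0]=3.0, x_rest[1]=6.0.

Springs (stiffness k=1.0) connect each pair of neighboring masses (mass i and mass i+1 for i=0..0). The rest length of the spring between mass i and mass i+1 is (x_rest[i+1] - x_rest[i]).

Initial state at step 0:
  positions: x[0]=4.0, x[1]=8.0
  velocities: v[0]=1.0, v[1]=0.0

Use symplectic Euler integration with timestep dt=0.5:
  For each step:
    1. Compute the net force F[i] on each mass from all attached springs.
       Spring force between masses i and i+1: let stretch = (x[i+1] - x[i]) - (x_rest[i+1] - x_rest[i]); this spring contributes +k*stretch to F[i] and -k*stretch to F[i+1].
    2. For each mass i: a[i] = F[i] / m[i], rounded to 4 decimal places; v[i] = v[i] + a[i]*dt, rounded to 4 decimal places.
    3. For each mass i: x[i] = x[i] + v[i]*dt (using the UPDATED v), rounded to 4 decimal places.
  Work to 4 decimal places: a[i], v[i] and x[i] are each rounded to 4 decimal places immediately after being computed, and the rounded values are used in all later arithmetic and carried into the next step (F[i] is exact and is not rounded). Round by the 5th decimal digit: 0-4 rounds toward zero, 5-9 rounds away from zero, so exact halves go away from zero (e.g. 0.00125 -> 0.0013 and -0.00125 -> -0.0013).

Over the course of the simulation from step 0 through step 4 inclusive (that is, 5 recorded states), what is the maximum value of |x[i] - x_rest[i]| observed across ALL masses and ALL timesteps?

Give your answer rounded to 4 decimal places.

Step 0: x=[4.0000 8.0000] v=[1.0000 0.0000]
Step 1: x=[4.6250 7.7500] v=[1.2500 -0.5000]
Step 2: x=[5.2657 7.4688] v=[1.2813 -0.5625]
Step 3: x=[5.8068 7.3868] v=[1.0821 -0.1641]
Step 4: x=[6.1704 7.6598] v=[0.7271 0.5459]
Max displacement = 3.1704

Answer: 3.1704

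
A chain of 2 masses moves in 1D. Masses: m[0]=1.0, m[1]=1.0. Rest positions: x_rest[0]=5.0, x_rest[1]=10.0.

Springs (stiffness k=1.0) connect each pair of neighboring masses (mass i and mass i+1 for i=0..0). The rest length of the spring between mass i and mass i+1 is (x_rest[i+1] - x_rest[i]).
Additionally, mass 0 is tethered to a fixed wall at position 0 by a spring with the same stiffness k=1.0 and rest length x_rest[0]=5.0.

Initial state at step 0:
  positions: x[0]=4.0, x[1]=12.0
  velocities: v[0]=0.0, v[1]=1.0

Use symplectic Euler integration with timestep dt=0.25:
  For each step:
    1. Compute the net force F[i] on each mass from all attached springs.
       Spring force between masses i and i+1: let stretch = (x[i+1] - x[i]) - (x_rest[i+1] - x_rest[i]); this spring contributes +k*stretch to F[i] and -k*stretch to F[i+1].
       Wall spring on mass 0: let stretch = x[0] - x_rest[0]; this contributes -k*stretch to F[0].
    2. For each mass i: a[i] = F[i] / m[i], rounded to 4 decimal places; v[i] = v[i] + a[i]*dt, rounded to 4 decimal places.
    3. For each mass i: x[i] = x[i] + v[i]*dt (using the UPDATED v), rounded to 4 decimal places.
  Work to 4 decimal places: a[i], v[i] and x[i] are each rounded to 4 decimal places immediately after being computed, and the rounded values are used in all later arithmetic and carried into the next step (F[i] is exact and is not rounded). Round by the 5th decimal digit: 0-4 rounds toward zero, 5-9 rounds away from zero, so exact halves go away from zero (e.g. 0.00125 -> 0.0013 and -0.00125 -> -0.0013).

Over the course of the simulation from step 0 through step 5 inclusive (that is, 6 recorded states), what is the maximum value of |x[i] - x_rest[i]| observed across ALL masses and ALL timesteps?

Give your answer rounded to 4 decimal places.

Answer: 2.0625

Derivation:
Step 0: x=[4.0000 12.0000] v=[0.0000 1.0000]
Step 1: x=[4.2500 12.0625] v=[1.0000 0.2500]
Step 2: x=[4.7227 11.9492] v=[1.8906 -0.4531]
Step 3: x=[5.3519 11.6968] v=[2.5166 -1.0097]
Step 4: x=[6.0431 11.3603] v=[2.7649 -1.3459]
Step 5: x=[6.6890 11.0040] v=[2.5834 -1.4252]
Max displacement = 2.0625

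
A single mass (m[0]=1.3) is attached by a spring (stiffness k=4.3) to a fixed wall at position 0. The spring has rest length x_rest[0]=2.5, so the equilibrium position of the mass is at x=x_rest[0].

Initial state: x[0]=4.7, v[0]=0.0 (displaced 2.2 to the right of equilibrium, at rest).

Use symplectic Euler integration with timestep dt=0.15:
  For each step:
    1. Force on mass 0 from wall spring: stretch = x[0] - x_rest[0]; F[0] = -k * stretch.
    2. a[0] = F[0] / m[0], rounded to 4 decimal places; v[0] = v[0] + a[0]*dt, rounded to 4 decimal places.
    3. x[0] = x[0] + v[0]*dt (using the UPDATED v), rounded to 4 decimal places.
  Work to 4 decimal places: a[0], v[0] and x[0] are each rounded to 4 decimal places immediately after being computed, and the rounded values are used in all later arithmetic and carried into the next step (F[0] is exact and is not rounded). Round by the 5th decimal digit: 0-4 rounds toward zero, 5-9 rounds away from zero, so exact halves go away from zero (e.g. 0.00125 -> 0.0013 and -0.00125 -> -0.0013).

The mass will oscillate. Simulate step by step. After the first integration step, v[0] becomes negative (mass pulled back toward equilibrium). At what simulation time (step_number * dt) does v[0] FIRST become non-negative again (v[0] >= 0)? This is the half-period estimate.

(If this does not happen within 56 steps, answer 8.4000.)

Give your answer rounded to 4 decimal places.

Step 0: x=[4.7000] v=[0.0000]
Step 1: x=[4.5363] v=[-1.0915]
Step 2: x=[4.2210] v=[-2.1018]
Step 3: x=[3.7776] v=[-2.9557]
Step 4: x=[3.2392] v=[-3.5896]
Step 5: x=[2.6457] v=[-3.9564]
Step 6: x=[2.0414] v=[-4.0287]
Step 7: x=[1.4712] v=[-3.8012]
Step 8: x=[0.9776] v=[-3.2908]
Step 9: x=[0.5973] v=[-2.5355]
Step 10: x=[0.3586] v=[-1.5915]
Step 11: x=[0.2793] v=[-0.5290]
Step 12: x=[0.3652] v=[0.5728]
First v>=0 after going negative at step 12, time=1.8000

Answer: 1.8000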